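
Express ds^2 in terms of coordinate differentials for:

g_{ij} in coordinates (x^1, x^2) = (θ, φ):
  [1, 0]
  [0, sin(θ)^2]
ds^2 = g_{ij} dx^i dx^j; only the non-zero components contribute.
ds^2 = dθ^2 + sin(θ)^2 dφ^2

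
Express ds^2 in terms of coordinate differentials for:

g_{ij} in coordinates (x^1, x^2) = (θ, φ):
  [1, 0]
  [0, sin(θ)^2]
ds^2 = g_{ij} dx^i dx^j; only the non-zero components contribute.
ds^2 = dθ^2 + sin(θ)^2 dφ^2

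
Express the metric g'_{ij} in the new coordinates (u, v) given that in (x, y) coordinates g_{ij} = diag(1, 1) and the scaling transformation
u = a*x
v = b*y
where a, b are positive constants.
Invert the transformation: x = u/a, y = v/b
g'_{ij} = (∂x^k/∂x'^i)(∂x^l/∂x'^j) g_{kl}; with g_{kl} = δ_{kl} this is Σ_k (∂x^k/∂x'^i)(∂x^k/∂x'^j).
Jacobian: ∂x/∂u = 1/a, ∂x/∂v = 0, ∂y/∂u = 0, ∂y/∂v = 1/b
g'_{uu} = (1/a)(1/a) + (0)(0) = 1/a^2
g'_{uv} = (1/a)(0) + (0)(1/b) = 0
g'_{vv} = (0)(0) + (1/b)(1/b) = 1/b^2
g'_{ij} = diag(1/a^2, 1/b^2)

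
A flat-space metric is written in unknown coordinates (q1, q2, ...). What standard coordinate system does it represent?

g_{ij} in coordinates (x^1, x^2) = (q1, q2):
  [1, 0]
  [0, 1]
All components are constant and the metric is the identity, i.e. orthonormal rectilinear coordinates.
Cartesian (2D) coordinates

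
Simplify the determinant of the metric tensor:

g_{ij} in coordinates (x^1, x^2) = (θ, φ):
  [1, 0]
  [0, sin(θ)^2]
For a 2×2 metric: det(g) = g_{11}·g_{22} - g_{12}·g_{21}
= (1)·(sin(θ)^2) - (0)·(0)
= sin(θ)^2 - 0
det(g) = sin(θ)^2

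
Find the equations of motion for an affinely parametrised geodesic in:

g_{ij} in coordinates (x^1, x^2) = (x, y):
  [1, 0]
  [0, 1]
Geodesic equation: d^2x^k/dλ^2 + Γ^k_{ij} (dx^i/dλ)(dx^j/dλ) = 0.
All Christoffel symbols vanish, so the geodesics are straight lines:
d^2x/dλ^2 = 0
d^2y/dλ^2 = 0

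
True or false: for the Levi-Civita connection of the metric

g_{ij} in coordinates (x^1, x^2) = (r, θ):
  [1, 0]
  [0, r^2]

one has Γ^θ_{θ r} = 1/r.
Γ^θ_{θ r} = (1/2) g^{θθ} (∂_θ g_{θr} + ∂_r g_{θθ} - ∂_θ g_{θr}) = (1/2)(1/r^2)((0) + (2*r) - (0)) = 1/r
This equals the proposed value 1/r.
True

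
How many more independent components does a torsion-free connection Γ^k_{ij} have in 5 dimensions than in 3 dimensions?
Independent components in n dimensions: n × n(n+1)/2 = n^2(n+1)/2.
5D: 5 × 15 = 75
3D: 3 × 6 = 18
Difference = 75 - 18 = 57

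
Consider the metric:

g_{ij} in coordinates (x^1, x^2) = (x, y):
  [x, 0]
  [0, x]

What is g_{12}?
With x^1 = x, x^2 = y, g_{12} = g_{xy} is the row-1, column-2 entry of the matrix.
g_{12} = 0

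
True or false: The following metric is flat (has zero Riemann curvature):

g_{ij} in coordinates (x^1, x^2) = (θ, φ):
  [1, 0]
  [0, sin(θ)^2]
Non-zero Christoffel symbols:
Γ^θ_{φ φ} = -sin(2*θ)/2
Γ^φ_{θ φ} = 1/tan(θ)
Ricci tensor: R_{θθ} = 1, R_{θφ} = 0, R_{φφ} = sin(θ)^2
The Ricci tensor is non-zero, so the Riemann tensor is non-zero: not flat.
False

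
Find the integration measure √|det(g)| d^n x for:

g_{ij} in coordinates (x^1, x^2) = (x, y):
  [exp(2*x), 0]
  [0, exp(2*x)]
det(g) = exp(4*x)
√|det(g)| = exp(2*x)
Volume element: dV = exp(2*x) dx dy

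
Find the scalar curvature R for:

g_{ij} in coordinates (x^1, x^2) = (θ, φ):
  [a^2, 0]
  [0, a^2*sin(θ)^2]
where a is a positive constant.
Non-zero Christoffel symbols (Γ^k_{ij} = Γ^k_{ji}):
Γ^θ_{φ φ} = -sin(2*θ)/2
Γ^φ_{θ φ} = 1/tan(θ)
Ricci tensor (R_{ij} = R^k_{ikj}): R_{θθ} = 1, R_{θφ} = 0, R_{φφ} = sin(θ)^2
Inverse metric: g^{θθ} = 1/a^2, g^{φφ} = 1/(a^2*sin(θ)^2)
R = g^{ij} R_{ij} = (1/a^2)(1) + (1/(a^2*sin(θ)^2))(sin(θ)^2) = 2/a^2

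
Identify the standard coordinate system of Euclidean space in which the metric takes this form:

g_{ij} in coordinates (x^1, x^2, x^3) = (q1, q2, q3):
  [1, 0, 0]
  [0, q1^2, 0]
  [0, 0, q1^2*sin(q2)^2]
The line element ds^2 = dq1^2 + q1^2 dq2^2 + q1^2 sin(q2)^2 dq3^2 is dr^2 + r^2 dθ^2 + r^2 sin(θ)^2 dφ^2 with q1 = r, q2 = θ, q3 = φ.
spherical coordinates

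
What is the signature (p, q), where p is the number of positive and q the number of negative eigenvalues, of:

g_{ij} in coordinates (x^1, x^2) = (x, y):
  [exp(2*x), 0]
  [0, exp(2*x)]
The metric is diagonal, so its eigenvalues are the diagonal entries: exp(2*x), exp(2*x) (at a generic point, where coordinate-dependent entries are positive).
2 positive, 0 negative.
(2, 0) - Riemannian (positive definite)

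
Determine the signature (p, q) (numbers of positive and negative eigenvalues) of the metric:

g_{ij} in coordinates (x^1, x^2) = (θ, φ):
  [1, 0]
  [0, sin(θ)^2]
The metric is diagonal, so its eigenvalues are the diagonal entries: 1, sin(θ)^2 (at a generic point, where coordinate-dependent entries are positive).
2 positive, 0 negative.
(2, 0) - Riemannian (positive definite)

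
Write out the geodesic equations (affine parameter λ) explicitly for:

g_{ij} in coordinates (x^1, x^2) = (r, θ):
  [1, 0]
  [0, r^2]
Geodesic equation: d^2x^k/dλ^2 + Γ^k_{ij} (dx^i/dλ)(dx^j/dλ) = 0.
Non-zero Christoffel symbols:
Γ^r_{θ θ} = -r
Γ^θ_{r θ} = 1/r
Substituting (the symmetric pair Γ^k_{ij}, Γ^k_{ji} combines into a factor 2):
d^2r/dλ^2 - r (dθ/dλ)^2 = 0
d^2θ/dλ^2 + (2/r) (dr/dλ)(dθ/dλ) = 0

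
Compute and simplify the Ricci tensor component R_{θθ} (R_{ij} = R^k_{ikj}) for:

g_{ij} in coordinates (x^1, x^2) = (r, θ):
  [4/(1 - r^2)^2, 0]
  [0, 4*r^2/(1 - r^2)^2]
Non-zero Christoffel symbols (Γ^k_{ij} = Γ^k_{ji}):
Γ^r_{r r} = 2*r/(1 - r^2)
Γ^r_{θ θ} = (r^3 + r)/(r^2 - 1)
Γ^θ_{r θ} = (-r^2 - 1)/(r^3 - r)
R^r_{θ r θ} = ∂_r Γ^r_{θ θ} - ∂_θ Γ^r_{θ r} + Γ^r_{r m} Γ^m_{θ θ} - Γ^r_{θ m} Γ^m_{θ r}
  = ((r^4 - 4*r^2 - 1)/(r^2 - 1)^2) - (0) + (-2*r^2*(r^2 + 1)/(r^2 - 1)^2) - (-(r^2 + 1)^2/(r^2 - 1)^2) = -4*r^2/(r^2 - 1)^2
R^θ_{θ θ θ} = 0 (a repeated index in an antisymmetric pair)
R_{θθ} = R^r_{θ r θ} + R^θ_{θ θ θ} = (-4*r^2/(r^2 - 1)^2) + (0) = -4*r^2/(r^2 - 1)^2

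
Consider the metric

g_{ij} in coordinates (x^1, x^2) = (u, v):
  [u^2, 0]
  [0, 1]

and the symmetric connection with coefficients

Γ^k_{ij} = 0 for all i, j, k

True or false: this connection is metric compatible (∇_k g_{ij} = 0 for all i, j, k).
Using ∇_k g_{ij} = ∂_k g_{ij} - Γ^m_{ki} g_{mj} - Γ^m_{kj} g_{im}:
∇_u g_{uu} = (2*u) - (0) - (0) = 2*u ≠ 0
So the connection is not metric compatible (it is not the Levi-Civita connection).
False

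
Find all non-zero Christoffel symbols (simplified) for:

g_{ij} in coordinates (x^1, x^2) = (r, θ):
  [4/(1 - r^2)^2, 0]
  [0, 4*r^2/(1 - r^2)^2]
Using Γ^k_{ij} = (1/2) g^{km} (∂_i g_{mj} + ∂_j g_{mi} - ∂_m g_{ij}); the metric is diagonal, so only the m = k term contributes.
Non-zero symbols (using the symmetry Γ^k_{ij} = Γ^k_{ji}):
Γ^r_{r r} = (1/2) g^{rr} (∂_r g_{rr} + ∂_r g_{rr} - ∂_r g_{rr}) = (1/2)((1 - r^2)^2/4)((16*r/(1 - r^2)^3) + (16*r/(1 - r^2)^3) - (16*r/(1 - r^2)^3)) = 2*r/(1 - r^2)
Γ^r_{θ θ} = (1/2) g^{rr} (∂_θ g_{rθ} + ∂_θ g_{rθ} - ∂_r g_{θθ}) = (1/2)((1 - r^2)^2/4)((0) + (0) - (-8*(r^3 + r)/(r^2 - 1)^3)) = (r^3 + r)/(r^2 - 1)
Γ^θ_{r θ} = (1/2) g^{θθ} (∂_r g_{θθ} + ∂_θ g_{θr} - ∂_θ g_{rθ}) = (1/2)((1 - r^2)^2/(4*r^2))((-8*(r^3 + r)/(r^2 - 1)^3) + (0) - (0)) = (-r^2 - 1)/(r^3 - r)
All other Christoffel symbols are zero.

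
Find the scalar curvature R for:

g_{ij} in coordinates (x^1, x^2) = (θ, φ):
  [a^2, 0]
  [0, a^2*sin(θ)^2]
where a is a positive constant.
Non-zero Christoffel symbols (Γ^k_{ij} = Γ^k_{ji}):
Γ^θ_{φ φ} = -sin(2*θ)/2
Γ^φ_{θ φ} = 1/tan(θ)
Ricci tensor (R_{ij} = R^k_{ikj}): R_{θθ} = 1, R_{θφ} = 0, R_{φφ} = sin(θ)^2
Inverse metric: g^{θθ} = 1/a^2, g^{φφ} = 1/(a^2*sin(θ)^2)
R = g^{ij} R_{ij} = (1/a^2)(1) + (1/(a^2*sin(θ)^2))(sin(θ)^2) = 2/a^2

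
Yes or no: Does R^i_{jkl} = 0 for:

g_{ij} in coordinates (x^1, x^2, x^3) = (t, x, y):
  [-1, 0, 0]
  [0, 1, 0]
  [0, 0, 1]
All metric components are constant, so every Christoffel symbol vanishes and R^i_{jkl} = 0.
Yes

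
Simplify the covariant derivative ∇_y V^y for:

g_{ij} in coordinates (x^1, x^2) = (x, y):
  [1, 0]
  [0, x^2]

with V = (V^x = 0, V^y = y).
Non-zero Christoffel symbols:
Γ^x_{y y} = -x
Γ^y_{x y} = 1/x
∇_y V^y = ∂_y V^y + Γ^y_{y j} V^j
  = (1) + (1/x)(0) + (0)(y)
  = 1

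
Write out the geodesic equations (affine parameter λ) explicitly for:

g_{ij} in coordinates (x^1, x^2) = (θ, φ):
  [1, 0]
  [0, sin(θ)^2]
Geodesic equation: d^2x^k/dλ^2 + Γ^k_{ij} (dx^i/dλ)(dx^j/dλ) = 0.
Non-zero Christoffel symbols:
Γ^θ_{φ φ} = -sin(2*θ)/2
Γ^φ_{θ φ} = 1/tan(θ)
Substituting (the symmetric pair Γ^k_{ij}, Γ^k_{ji} combines into a factor 2):
d^2θ/dλ^2 - (sin(2*θ)/2) (dφ/dλ)^2 = 0
d^2φ/dλ^2 + (2/tan(θ)) (dθ/dλ)(dφ/dλ) = 0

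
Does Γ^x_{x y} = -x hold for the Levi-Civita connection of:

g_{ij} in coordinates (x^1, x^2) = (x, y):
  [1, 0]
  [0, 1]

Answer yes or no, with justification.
Γ^x_{x y} = (1/2) g^{xx} (∂_x g_{xy} + ∂_y g_{xx} - ∂_x g_{xy}) = (1/2)(1)((0) + (0) - (0)) = 0
This differs from the proposed value -x.
No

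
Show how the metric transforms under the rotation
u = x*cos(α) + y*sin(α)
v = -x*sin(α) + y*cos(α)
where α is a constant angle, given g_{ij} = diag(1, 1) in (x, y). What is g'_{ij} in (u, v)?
Invert the transformation: x = u*cos(α) - v*sin(α), y = u*sin(α) + v*cos(α)
g'_{ij} = (∂x^k/∂x'^i)(∂x^l/∂x'^j) g_{kl}; with g_{kl} = δ_{kl} this is Σ_k (∂x^k/∂x'^i)(∂x^k/∂x'^j).
Jacobian: ∂x/∂u = cos(α), ∂x/∂v = -sin(α), ∂y/∂u = sin(α), ∂y/∂v = cos(α)
g'_{uu} = (cos(α))(cos(α)) + (sin(α))(sin(α)) = 1
g'_{uv} = (cos(α))(-sin(α)) + (sin(α))(cos(α)) = 0
g'_{vv} = (-sin(α))(-sin(α)) + (cos(α))(cos(α)) = 1
g'_{ij} = diag(1, 1)
The Euclidean metric is invariant under rotations.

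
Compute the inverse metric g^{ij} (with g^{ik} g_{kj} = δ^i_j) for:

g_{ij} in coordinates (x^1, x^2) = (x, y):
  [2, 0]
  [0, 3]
The metric is diagonal, so g^{ij} is diagonal with entries 1/g_{ii}: diag(1/2, 1/3).
g^{ij}:
  [1/2, 0]
  [0, 1/3]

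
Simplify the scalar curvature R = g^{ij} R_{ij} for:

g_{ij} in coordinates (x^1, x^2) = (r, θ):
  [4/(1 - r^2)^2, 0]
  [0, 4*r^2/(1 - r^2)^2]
Non-zero Christoffel symbols (Γ^k_{ij} = Γ^k_{ji}):
Γ^r_{r r} = 2*r/(1 - r^2)
Γ^r_{θ θ} = (r^3 + r)/(r^2 - 1)
Γ^θ_{r θ} = (-r^2 - 1)/(r^3 - r)
Ricci tensor (R_{ij} = R^k_{ikj}): R_{rr} = -4/(r^2 - 1)^2, R_{rθ} = 0, R_{θθ} = -4*r^2/(r^2 - 1)^2
Inverse metric: g^{rr} = (1 - r^2)^2/4, g^{θθ} = (1 - r^2)^2/(4*r^2)
R = g^{ij} R_{ij} = ((1 - r^2)^2/4)(-4/(r^2 - 1)^2) + ((1 - r^2)^2/(4*r^2))(-4*r^2/(r^2 - 1)^2) = -2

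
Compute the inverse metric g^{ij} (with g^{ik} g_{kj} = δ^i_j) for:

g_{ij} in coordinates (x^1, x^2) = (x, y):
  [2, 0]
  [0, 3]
The metric is diagonal, so g^{ij} is diagonal with entries 1/g_{ii}: diag(1/2, 1/3).
g^{ij}:
  [1/2, 0]
  [0, 1/3]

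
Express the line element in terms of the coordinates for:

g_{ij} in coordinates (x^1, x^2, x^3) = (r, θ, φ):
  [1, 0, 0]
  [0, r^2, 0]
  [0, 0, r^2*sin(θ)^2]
ds^2 = g_{ij} dx^i dx^j; only the non-zero components contribute.
ds^2 = dr^2 + r^2 dθ^2 + r^2*sin(θ)^2 dφ^2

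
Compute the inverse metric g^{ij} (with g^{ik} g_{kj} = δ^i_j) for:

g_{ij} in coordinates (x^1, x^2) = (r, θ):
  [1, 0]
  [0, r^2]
The metric is diagonal, so g^{ij} is diagonal with entries 1/g_{ii}: diag(1, 1/(r^2)).
g^{ij}:
  [1, 0]
  [0, 1/r^2]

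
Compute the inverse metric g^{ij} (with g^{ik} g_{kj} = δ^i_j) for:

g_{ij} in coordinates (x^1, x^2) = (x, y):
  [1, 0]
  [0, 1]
The metric is diagonal, so g^{ij} is diagonal with entries 1/g_{ii}: diag(1, 1).
g^{ij}:
  [1, 0]
  [0, 1]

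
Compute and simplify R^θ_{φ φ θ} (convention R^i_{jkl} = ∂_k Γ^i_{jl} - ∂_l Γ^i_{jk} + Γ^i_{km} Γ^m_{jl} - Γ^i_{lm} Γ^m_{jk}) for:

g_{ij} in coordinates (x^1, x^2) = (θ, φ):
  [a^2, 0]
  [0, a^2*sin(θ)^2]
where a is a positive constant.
Non-zero Christoffel symbols (Γ^k_{ij} = Γ^k_{ji}):
Γ^θ_{φ φ} = -sin(2*θ)/2
Γ^φ_{θ φ} = 1/tan(θ)
R^θ_{φ φ θ} = ∂_φ Γ^θ_{φ θ} - ∂_θ Γ^θ_{φ φ} + Γ^θ_{φ m} Γ^m_{φ θ} - Γ^θ_{θ m} Γ^m_{φ φ}
  = (0) - (-cos(2*θ)) + (-cos(θ)^2) - (0) = -sin(θ)^2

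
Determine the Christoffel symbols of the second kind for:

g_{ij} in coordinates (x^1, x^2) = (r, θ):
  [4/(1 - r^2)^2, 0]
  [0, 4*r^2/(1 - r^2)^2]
Using Γ^k_{ij} = (1/2) g^{km} (∂_i g_{mj} + ∂_j g_{mi} - ∂_m g_{ij}); the metric is diagonal, so only the m = k term contributes.
Non-zero symbols (using the symmetry Γ^k_{ij} = Γ^k_{ji}):
Γ^r_{r r} = (1/2) g^{rr} (∂_r g_{rr} + ∂_r g_{rr} - ∂_r g_{rr}) = (1/2)((1 - r^2)^2/4)((16*r/(1 - r^2)^3) + (16*r/(1 - r^2)^3) - (16*r/(1 - r^2)^3)) = 2*r/(1 - r^2)
Γ^r_{θ θ} = (1/2) g^{rr} (∂_θ g_{rθ} + ∂_θ g_{rθ} - ∂_r g_{θθ}) = (1/2)((1 - r^2)^2/4)((0) + (0) - (-8*(r^3 + r)/(r^2 - 1)^3)) = (r^3 + r)/(r^2 - 1)
Γ^θ_{r θ} = (1/2) g^{θθ} (∂_r g_{θθ} + ∂_θ g_{θr} - ∂_θ g_{rθ}) = (1/2)((1 - r^2)^2/(4*r^2))((-8*(r^3 + r)/(r^2 - 1)^3) + (0) - (0)) = (-r^2 - 1)/(r^3 - r)
All other Christoffel symbols are zero.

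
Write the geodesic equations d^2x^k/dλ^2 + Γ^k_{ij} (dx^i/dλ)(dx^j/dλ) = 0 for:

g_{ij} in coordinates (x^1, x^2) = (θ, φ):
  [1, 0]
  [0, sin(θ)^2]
Geodesic equation: d^2x^k/dλ^2 + Γ^k_{ij} (dx^i/dλ)(dx^j/dλ) = 0.
Non-zero Christoffel symbols:
Γ^θ_{φ φ} = -sin(2*θ)/2
Γ^φ_{θ φ} = 1/tan(θ)
Substituting (the symmetric pair Γ^k_{ij}, Γ^k_{ji} combines into a factor 2):
d^2θ/dλ^2 - (sin(2*θ)/2) (dφ/dλ)^2 = 0
d^2φ/dλ^2 + (2/tan(θ)) (dθ/dλ)(dφ/dλ) = 0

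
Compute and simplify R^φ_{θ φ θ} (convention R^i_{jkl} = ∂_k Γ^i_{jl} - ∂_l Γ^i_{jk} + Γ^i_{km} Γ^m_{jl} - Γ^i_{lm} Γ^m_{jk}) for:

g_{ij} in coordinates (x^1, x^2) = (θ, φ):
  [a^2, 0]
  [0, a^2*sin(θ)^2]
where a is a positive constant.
Non-zero Christoffel symbols (Γ^k_{ij} = Γ^k_{ji}):
Γ^θ_{φ φ} = -sin(2*θ)/2
Γ^φ_{θ φ} = 1/tan(θ)
R^φ_{θ φ θ} = ∂_φ Γ^φ_{θ θ} - ∂_θ Γ^φ_{θ φ} + Γ^φ_{φ m} Γ^m_{θ θ} - Γ^φ_{θ m} Γ^m_{θ φ}
  = (0) - (-1/sin(θ)^2) + (0) - (1/tan(θ)^2) = 1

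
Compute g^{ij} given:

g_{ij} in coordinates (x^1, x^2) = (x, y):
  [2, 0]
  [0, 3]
The metric is diagonal, so g^{ij} is diagonal with entries 1/g_{ii}: diag(1/2, 1/3).
g^{ij}:
  [1/2, 0]
  [0, 1/3]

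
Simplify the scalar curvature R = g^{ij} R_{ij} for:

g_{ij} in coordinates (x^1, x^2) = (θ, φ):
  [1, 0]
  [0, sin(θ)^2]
Non-zero Christoffel symbols (Γ^k_{ij} = Γ^k_{ji}):
Γ^θ_{φ φ} = -sin(2*θ)/2
Γ^φ_{θ φ} = 1/tan(θ)
Ricci tensor (R_{ij} = R^k_{ikj}): R_{θθ} = 1, R_{θφ} = 0, R_{φφ} = sin(θ)^2
Inverse metric: g^{θθ} = 1, g^{φφ} = 1/sin(θ)^2
R = g^{ij} R_{ij} = (1)(1) + (1/sin(θ)^2)(sin(θ)^2) = 2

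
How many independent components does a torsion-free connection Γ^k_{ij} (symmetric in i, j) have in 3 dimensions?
Γ^k_{ij} has n choices for the upper index and n(n+1)/2 independent symmetric lower index pairs.
Total = 3 × 3×4/2 = 3 × 6 = 18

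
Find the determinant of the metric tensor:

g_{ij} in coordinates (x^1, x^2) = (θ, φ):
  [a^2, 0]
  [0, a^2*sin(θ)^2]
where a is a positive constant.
For a 2×2 metric: det(g) = g_{11}·g_{22} - g_{12}·g_{21}
= (a^2)·(a^2*sin(θ)^2) - (0)·(0)
= a^4*sin(θ)^2 - 0
det(g) = a^4*sin(θ)^2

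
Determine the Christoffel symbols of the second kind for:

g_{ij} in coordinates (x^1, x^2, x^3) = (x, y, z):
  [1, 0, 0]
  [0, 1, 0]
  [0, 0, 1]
Using Γ^k_{ij} = (1/2) g^{km} (∂_i g_{mj} + ∂_j g_{mi} - ∂_m g_{ij}); the metric is diagonal, so only the m = k term contributes.
Every metric component is constant, so all ∂_m g_{ij} = 0 and every Christoffel symbol vanishes.
All Christoffel symbols are zero.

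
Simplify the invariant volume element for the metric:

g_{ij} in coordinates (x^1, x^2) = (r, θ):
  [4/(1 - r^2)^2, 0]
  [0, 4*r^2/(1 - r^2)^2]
det(g) = 16*r^2/(1 - r^2)^4
√|det(g)| = 4*r/(r^2 - 1)^2
Volume element: dV = 4*r/(r^2 - 1)^2 dr dθ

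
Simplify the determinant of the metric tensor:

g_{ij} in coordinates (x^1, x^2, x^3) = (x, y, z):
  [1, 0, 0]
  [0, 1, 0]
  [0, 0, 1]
Diagonal metric: det(g) = g_{11}·g_{22}·g_{33}
= (1)·(1)·(1)
det(g) = 1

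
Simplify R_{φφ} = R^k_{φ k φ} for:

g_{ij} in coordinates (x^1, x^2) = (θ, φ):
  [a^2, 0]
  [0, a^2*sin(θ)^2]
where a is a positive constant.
Non-zero Christoffel symbols (Γ^k_{ij} = Γ^k_{ji}):
Γ^θ_{φ φ} = -sin(2*θ)/2
Γ^φ_{θ φ} = 1/tan(θ)
R^θ_{φ θ φ} = ∂_θ Γ^θ_{φ φ} - ∂_φ Γ^θ_{φ θ} + Γ^θ_{θ m} Γ^m_{φ φ} - Γ^θ_{φ m} Γ^m_{φ θ}
  = (-cos(2*θ)) - (0) + (0) - (-cos(θ)^2) = sin(θ)^2
R^φ_{φ φ φ} = 0 (a repeated index in an antisymmetric pair)
R_{φφ} = R^θ_{φ θ φ} + R^φ_{φ φ φ} = (sin(θ)^2) + (0) = sin(θ)^2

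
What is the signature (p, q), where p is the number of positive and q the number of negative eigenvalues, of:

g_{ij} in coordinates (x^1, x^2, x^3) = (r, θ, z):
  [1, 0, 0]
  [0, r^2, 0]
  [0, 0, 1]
The metric is diagonal, so its eigenvalues are the diagonal entries: 1, r^2, 1 (at a generic point, where coordinate-dependent entries are positive).
3 positive, 0 negative.
(3, 0) - Riemannian (positive definite)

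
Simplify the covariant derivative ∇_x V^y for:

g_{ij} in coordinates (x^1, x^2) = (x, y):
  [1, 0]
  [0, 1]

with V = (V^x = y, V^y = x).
All Christoffel symbols are zero.
∇_x V^y = ∂_x V^y + Γ^y_{x j} V^j
  = (1) + (0)(y) + (0)(x)
  = 1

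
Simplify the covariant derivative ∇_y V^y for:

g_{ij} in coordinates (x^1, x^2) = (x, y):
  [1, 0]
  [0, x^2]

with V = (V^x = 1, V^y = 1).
Non-zero Christoffel symbols:
Γ^x_{y y} = -x
Γ^y_{x y} = 1/x
∇_y V^y = ∂_y V^y + Γ^y_{y j} V^j
  = (0) + (1/x)(1) + (0)(1)
  = 1/x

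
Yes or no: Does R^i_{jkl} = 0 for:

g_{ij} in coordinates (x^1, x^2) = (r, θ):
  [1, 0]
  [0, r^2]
Non-zero Christoffel symbols:
Γ^r_{θ θ} = -r
Γ^θ_{r θ} = 1/r
Ricci tensor: R_{rr} = 0, R_{rθ} = 0, R_{θθ} = 0
All R_{ij} vanish; in 2 dimensions the Riemann tensor is fully determined by the Ricci tensor, so R^i_{jkl} = 0: the metric is flat (curvilinear coordinates on flat space).
Yes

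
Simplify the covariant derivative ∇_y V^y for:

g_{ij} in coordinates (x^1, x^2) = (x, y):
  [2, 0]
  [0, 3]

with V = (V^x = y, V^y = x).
All Christoffel symbols are zero.
∇_y V^y = ∂_y V^y + Γ^y_{y j} V^j
  = (0) + (0)(y) + (0)(x)
  = 0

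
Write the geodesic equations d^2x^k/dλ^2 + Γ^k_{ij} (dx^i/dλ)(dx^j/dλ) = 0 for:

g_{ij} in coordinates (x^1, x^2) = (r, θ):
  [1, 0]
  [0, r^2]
Geodesic equation: d^2x^k/dλ^2 + Γ^k_{ij} (dx^i/dλ)(dx^j/dλ) = 0.
Non-zero Christoffel symbols:
Γ^r_{θ θ} = -r
Γ^θ_{r θ} = 1/r
Substituting (the symmetric pair Γ^k_{ij}, Γ^k_{ji} combines into a factor 2):
d^2r/dλ^2 - r (dθ/dλ)^2 = 0
d^2θ/dλ^2 + (2/r) (dr/dλ)(dθ/dλ) = 0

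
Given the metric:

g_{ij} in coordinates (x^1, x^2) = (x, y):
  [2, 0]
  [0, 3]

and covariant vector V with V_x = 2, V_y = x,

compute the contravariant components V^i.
Inverse metric (diagonal): g^{xx} = 1/2, g^{yy} = 1/3
V^i = g^{ij} V_j:
V^x = (1/2)(2) + (0)(x) = 1
V^y = (0)(2) + (1/3)(x) = x/3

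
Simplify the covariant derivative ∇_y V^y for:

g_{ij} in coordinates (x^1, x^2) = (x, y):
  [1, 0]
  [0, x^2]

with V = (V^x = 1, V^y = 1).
Non-zero Christoffel symbols:
Γ^x_{y y} = -x
Γ^y_{x y} = 1/x
∇_y V^y = ∂_y V^y + Γ^y_{y j} V^j
  = (0) + (1/x)(1) + (0)(1)
  = 1/x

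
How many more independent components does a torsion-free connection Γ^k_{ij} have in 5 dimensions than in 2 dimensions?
Independent components in n dimensions: n × n(n+1)/2 = n^2(n+1)/2.
5D: 5 × 15 = 75
2D: 2 × 3 = 6
Difference = 75 - 6 = 69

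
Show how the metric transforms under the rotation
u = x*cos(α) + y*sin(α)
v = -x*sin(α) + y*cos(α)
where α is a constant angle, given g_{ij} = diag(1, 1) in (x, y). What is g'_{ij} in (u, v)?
Invert the transformation: x = u*cos(α) - v*sin(α), y = u*sin(α) + v*cos(α)
g'_{ij} = (∂x^k/∂x'^i)(∂x^l/∂x'^j) g_{kl}; with g_{kl} = δ_{kl} this is Σ_k (∂x^k/∂x'^i)(∂x^k/∂x'^j).
Jacobian: ∂x/∂u = cos(α), ∂x/∂v = -sin(α), ∂y/∂u = sin(α), ∂y/∂v = cos(α)
g'_{uu} = (cos(α))(cos(α)) + (sin(α))(sin(α)) = 1
g'_{uv} = (cos(α))(-sin(α)) + (sin(α))(cos(α)) = 0
g'_{vv} = (-sin(α))(-sin(α)) + (cos(α))(cos(α)) = 1
g'_{ij} = diag(1, 1)
The Euclidean metric is invariant under rotations.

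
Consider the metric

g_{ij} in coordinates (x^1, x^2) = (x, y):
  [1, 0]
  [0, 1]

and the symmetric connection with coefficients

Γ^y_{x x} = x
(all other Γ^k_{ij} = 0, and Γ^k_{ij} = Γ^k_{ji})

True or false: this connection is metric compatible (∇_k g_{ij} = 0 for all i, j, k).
Using ∇_k g_{ij} = ∂_k g_{ij} - Γ^m_{ki} g_{mj} - Γ^m_{kj} g_{im}:
∇_x g_{xy} = (0) - (x) - (0) = -x ≠ 0
So the connection is not metric compatible (it is not the Levi-Civita connection).
False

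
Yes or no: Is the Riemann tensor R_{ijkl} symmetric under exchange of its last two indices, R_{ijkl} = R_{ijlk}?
It is antisymmetric in the last pair: R_{ijkl} = -R_{ijlk}.
No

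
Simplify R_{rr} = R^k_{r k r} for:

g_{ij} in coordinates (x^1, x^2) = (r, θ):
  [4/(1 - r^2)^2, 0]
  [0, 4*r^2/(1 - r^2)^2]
Non-zero Christoffel symbols (Γ^k_{ij} = Γ^k_{ji}):
Γ^r_{r r} = 2*r/(1 - r^2)
Γ^r_{θ θ} = (r^3 + r)/(r^2 - 1)
Γ^θ_{r θ} = (-r^2 - 1)/(r^3 - r)
R^r_{r r r} = 0 (a repeated index in an antisymmetric pair)
R^θ_{r θ r} = ∂_θ Γ^θ_{r r} - ∂_r Γ^θ_{r θ} + Γ^θ_{θ m} Γ^m_{r r} - Γ^θ_{r m} Γ^m_{r θ}
  = (0) - ((r^4 + 4*r^2 - 1)/(r^3 - r)^2) + (2*(r^2 + 1)/(r^2 - 1)^2) - ((r^2 + 1)^2/(r^3 - r)^2) = -4/(r^2 - 1)^2
R_{rr} = R^r_{r r r} + R^θ_{r θ r} = (0) + (-4/(r^2 - 1)^2) = -4/(r^2 - 1)^2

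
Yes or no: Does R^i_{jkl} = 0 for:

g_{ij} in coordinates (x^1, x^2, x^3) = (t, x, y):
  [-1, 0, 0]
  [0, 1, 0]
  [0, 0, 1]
All metric components are constant, so every Christoffel symbol vanishes and R^i_{jkl} = 0.
Yes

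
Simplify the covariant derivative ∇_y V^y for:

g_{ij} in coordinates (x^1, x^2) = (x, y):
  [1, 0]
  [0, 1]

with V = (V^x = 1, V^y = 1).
All Christoffel symbols are zero.
∇_y V^y = ∂_y V^y + Γ^y_{y j} V^j
  = (0) + (0)(1) + (0)(1)
  = 0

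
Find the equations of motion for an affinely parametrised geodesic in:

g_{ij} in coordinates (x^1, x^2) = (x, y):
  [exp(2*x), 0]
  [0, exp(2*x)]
Geodesic equation: d^2x^k/dλ^2 + Γ^k_{ij} (dx^i/dλ)(dx^j/dλ) = 0.
Non-zero Christoffel symbols:
Γ^x_{x x} = 1
Γ^x_{y y} = -1
Γ^y_{x y} = 1
Substituting (the symmetric pair Γ^k_{ij}, Γ^k_{ji} combines into a factor 2):
d^2x/dλ^2 + (dx/dλ)^2 - (dy/dλ)^2 = 0
d^2y/dλ^2 + 2 (dx/dλ)(dy/dλ) = 0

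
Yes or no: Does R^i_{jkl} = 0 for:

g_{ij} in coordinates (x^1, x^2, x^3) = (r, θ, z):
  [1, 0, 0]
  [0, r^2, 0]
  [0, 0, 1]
Non-zero Christoffel symbols:
Γ^r_{θ θ} = -r
Γ^θ_{r θ} = 1/r
Ricci tensor: R_{rr} = 0, R_{rθ} = 0, R_{rz} = 0, R_{θθ} = 0, R_{θz} = 0, R_{zz} = 0
All R_{ij} vanish; in 3 dimensions the Riemann tensor is fully determined by the Ricci tensor, so R^i_{jkl} = 0: the metric is flat (curvilinear coordinates on flat space).
Yes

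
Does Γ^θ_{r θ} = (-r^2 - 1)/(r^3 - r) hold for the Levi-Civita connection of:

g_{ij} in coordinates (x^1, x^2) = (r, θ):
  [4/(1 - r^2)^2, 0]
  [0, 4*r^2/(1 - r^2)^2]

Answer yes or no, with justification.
Γ^θ_{r θ} = (1/2) g^{θθ} (∂_r g_{θθ} + ∂_θ g_{θr} - ∂_θ g_{rθ}) = (1/2)((1 - r^2)^2/(4*r^2))((-8*(r^3 + r)/(r^2 - 1)^3) + (0) - (0)) = (-r^2 - 1)/(r^3 - r)
This equals the proposed value (-r^2 - 1)/(r^3 - r).
Yes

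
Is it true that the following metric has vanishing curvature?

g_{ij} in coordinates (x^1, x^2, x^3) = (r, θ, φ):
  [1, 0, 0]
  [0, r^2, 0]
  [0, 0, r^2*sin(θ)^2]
Non-zero Christoffel symbols:
Γ^r_{θ θ} = -r
Γ^r_{φ φ} = -r*sin(θ)^2
Γ^θ_{r θ} = 1/r
Γ^θ_{φ φ} = -sin(2*θ)/2
Γ^φ_{r φ} = 1/r
Γ^φ_{θ φ} = 1/tan(θ)
Ricci tensor: R_{rr} = 0, R_{rθ} = 0, R_{rφ} = 0, R_{θθ} = 0, R_{θφ} = 0, R_{φφ} = 0
All R_{ij} vanish; in 3 dimensions the Riemann tensor is fully determined by the Ricci tensor, so R^i_{jkl} = 0: the metric is flat (curvilinear coordinates on flat space).
Yes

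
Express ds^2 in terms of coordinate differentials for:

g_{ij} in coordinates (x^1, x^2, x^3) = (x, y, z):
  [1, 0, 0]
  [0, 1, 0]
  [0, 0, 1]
ds^2 = g_{ij} dx^i dx^j; only the non-zero components contribute.
ds^2 = dx^2 + dy^2 + dz^2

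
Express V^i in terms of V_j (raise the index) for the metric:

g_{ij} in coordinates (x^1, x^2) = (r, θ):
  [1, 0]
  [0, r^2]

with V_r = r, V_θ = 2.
Inverse metric (diagonal): g^{rr} = 1, g^{θθ} = 1/r^2
V^i = g^{ij} V_j:
V^r = (1)(r) + (0)(2) = r
V^θ = (0)(r) + (1/r^2)(2) = 2/r^2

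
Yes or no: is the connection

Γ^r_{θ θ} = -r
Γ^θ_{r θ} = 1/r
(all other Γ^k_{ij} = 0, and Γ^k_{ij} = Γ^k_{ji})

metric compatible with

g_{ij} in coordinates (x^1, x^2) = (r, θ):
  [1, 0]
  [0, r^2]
Using ∇_k g_{ij} = ∂_k g_{ij} - Γ^m_{ki} g_{mj} - Γ^m_{kj} g_{im}:
e.g. ∇_r g_{θθ} = (2*r) - (r) - (r) = 0
Every component ∇_k g_{ij} vanishes: the connection is metric compatible.
Yes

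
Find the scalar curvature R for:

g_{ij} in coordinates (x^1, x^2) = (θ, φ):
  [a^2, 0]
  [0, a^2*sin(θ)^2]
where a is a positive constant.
Non-zero Christoffel symbols (Γ^k_{ij} = Γ^k_{ji}):
Γ^θ_{φ φ} = -sin(2*θ)/2
Γ^φ_{θ φ} = 1/tan(θ)
Ricci tensor (R_{ij} = R^k_{ikj}): R_{θθ} = 1, R_{θφ} = 0, R_{φφ} = sin(θ)^2
Inverse metric: g^{θθ} = 1/a^2, g^{φφ} = 1/(a^2*sin(θ)^2)
R = g^{ij} R_{ij} = (1/a^2)(1) + (1/(a^2*sin(θ)^2))(sin(θ)^2) = 2/a^2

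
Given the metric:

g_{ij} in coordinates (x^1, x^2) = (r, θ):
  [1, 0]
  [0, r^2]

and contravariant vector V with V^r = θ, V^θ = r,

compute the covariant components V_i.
V_i = g_{ij} V^j:
V_r = (1)(θ) + (0)(r) = θ
V_θ = (0)(θ) + (r^2)(r) = r^3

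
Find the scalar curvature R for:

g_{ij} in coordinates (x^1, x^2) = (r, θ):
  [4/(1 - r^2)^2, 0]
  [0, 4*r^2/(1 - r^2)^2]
Non-zero Christoffel symbols (Γ^k_{ij} = Γ^k_{ji}):
Γ^r_{r r} = 2*r/(1 - r^2)
Γ^r_{θ θ} = (r^3 + r)/(r^2 - 1)
Γ^θ_{r θ} = (-r^2 - 1)/(r^3 - r)
Ricci tensor (R_{ij} = R^k_{ikj}): R_{rr} = -4/(r^2 - 1)^2, R_{rθ} = 0, R_{θθ} = -4*r^2/(r^2 - 1)^2
Inverse metric: g^{rr} = (1 - r^2)^2/4, g^{θθ} = (1 - r^2)^2/(4*r^2)
R = g^{ij} R_{ij} = ((1 - r^2)^2/4)(-4/(r^2 - 1)^2) + ((1 - r^2)^2/(4*r^2))(-4*r^2/(r^2 - 1)^2) = -2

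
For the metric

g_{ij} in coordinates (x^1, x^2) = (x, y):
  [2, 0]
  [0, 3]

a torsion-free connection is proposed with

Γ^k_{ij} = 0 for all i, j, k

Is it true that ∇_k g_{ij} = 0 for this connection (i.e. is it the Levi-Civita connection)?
Using ∇_k g_{ij} = ∂_k g_{ij} - Γ^m_{ki} g_{mj} - Γ^m_{kj} g_{im}:
e.g. ∇_x g_{xy} = (0) - (0) - (0) = 0
Every component ∇_k g_{ij} vanishes: the connection is metric compatible.
Yes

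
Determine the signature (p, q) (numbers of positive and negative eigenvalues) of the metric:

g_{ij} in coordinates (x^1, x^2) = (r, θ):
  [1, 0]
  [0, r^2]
The metric is diagonal, so its eigenvalues are the diagonal entries: 1, r^2 (at a generic point, where coordinate-dependent entries are positive).
2 positive, 0 negative.
(2, 0) - Riemannian (positive definite)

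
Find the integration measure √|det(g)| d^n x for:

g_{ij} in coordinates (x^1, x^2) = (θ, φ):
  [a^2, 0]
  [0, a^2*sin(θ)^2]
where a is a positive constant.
det(g) = a^4*sin(θ)^2
√|det(g)| = a^2*sin(θ) (taking 0 < θ < π so that |sin(θ)| = sin(θ))
Volume element: dV = a^2*sin(θ) dθ dφ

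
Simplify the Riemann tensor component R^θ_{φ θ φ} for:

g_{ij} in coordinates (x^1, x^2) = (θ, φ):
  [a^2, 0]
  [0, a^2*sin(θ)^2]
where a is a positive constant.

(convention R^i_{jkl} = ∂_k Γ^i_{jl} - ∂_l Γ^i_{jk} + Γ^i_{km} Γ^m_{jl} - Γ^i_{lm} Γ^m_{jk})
Non-zero Christoffel symbols (Γ^k_{ij} = Γ^k_{ji}):
Γ^θ_{φ φ} = -sin(2*θ)/2
Γ^φ_{θ φ} = 1/tan(θ)
R^θ_{φ θ φ} = ∂_θ Γ^θ_{φ φ} - ∂_φ Γ^θ_{φ θ} + Γ^θ_{θ m} Γ^m_{φ φ} - Γ^θ_{φ m} Γ^m_{φ θ}
  = (-cos(2*θ)) - (0) + (0) - (-cos(θ)^2) = sin(θ)^2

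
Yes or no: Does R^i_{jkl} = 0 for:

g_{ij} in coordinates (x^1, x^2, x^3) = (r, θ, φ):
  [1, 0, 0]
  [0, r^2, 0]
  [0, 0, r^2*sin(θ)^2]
Non-zero Christoffel symbols:
Γ^r_{θ θ} = -r
Γ^r_{φ φ} = -r*sin(θ)^2
Γ^θ_{r θ} = 1/r
Γ^θ_{φ φ} = -sin(2*θ)/2
Γ^φ_{r φ} = 1/r
Γ^φ_{θ φ} = 1/tan(θ)
Ricci tensor: R_{rr} = 0, R_{rθ} = 0, R_{rφ} = 0, R_{θθ} = 0, R_{θφ} = 0, R_{φφ} = 0
All R_{ij} vanish; in 3 dimensions the Riemann tensor is fully determined by the Ricci tensor, so R^i_{jkl} = 0: the metric is flat (curvilinear coordinates on flat space).
Yes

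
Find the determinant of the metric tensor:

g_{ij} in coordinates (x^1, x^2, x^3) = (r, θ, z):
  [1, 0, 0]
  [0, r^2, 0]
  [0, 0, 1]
Diagonal metric: det(g) = g_{11}·g_{22}·g_{33}
= (1)·(r^2)·(1)
det(g) = r^2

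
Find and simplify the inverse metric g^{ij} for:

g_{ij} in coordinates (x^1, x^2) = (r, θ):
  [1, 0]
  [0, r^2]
The metric is diagonal, so g^{ij} is diagonal with entries 1/g_{ii}: diag(1, 1/(r^2)).
g^{ij}:
  [1, 0]
  [0, 1/r^2]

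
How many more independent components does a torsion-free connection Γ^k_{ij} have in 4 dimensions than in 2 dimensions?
Independent components in n dimensions: n × n(n+1)/2 = n^2(n+1)/2.
4D: 4 × 10 = 40
2D: 2 × 3 = 6
Difference = 40 - 6 = 34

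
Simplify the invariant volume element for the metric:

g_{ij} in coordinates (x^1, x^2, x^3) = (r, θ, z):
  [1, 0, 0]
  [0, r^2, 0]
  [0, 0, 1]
det(g) = r^2
√|det(g)| = r
Volume element: dV = r dr dθ dz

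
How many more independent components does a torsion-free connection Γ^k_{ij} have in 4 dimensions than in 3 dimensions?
Independent components in n dimensions: n × n(n+1)/2 = n^2(n+1)/2.
4D: 4 × 10 = 40
3D: 3 × 6 = 18
Difference = 40 - 18 = 22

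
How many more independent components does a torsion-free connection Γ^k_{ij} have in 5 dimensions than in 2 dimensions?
Independent components in n dimensions: n × n(n+1)/2 = n^2(n+1)/2.
5D: 5 × 15 = 75
2D: 2 × 3 = 6
Difference = 75 - 6 = 69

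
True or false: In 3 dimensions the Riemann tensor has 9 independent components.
n^2(n^2-1)/12 = 9·8/12 = 6 independent components for n = 3.
False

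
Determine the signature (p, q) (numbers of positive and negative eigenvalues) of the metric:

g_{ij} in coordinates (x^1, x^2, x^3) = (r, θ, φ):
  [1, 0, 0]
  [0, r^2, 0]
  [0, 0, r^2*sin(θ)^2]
The metric is diagonal, so its eigenvalues are the diagonal entries: 1, r^2, r^2*sin(θ)^2 (at a generic point, where coordinate-dependent entries are positive).
3 positive, 0 negative.
(3, 0) - Riemannian (positive definite)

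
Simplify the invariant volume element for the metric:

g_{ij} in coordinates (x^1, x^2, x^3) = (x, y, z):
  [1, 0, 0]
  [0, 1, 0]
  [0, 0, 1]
det(g) = 1
√|det(g)| = 1
Volume element: dV = 1 dx dy dz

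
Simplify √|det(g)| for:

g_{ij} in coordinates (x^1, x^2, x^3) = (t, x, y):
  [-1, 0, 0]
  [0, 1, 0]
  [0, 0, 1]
det(g) = -1
√|det(g)| = 1
Volume element: dV = 1 dt dx dy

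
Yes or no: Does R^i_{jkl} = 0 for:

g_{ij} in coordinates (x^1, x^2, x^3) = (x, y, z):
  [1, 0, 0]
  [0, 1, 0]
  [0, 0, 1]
All metric components are constant, so every Christoffel symbol vanishes and R^i_{jkl} = 0.
Yes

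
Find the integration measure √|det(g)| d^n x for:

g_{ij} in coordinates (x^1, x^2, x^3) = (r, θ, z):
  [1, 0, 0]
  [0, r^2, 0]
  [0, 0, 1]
det(g) = r^2
√|det(g)| = r
Volume element: dV = r dr dθ dz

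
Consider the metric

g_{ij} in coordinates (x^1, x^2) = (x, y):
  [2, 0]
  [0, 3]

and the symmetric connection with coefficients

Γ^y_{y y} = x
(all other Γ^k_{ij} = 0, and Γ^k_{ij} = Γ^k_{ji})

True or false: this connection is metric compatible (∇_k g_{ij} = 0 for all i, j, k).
Using ∇_k g_{ij} = ∂_k g_{ij} - Γ^m_{ki} g_{mj} - Γ^m_{kj} g_{im}:
∇_y g_{yy} = (0) - (3*x) - (3*x) = -6*x ≠ 0
So the connection is not metric compatible (it is not the Levi-Civita connection).
False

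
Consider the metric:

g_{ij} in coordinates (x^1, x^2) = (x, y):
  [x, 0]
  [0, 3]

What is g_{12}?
With x^1 = x, x^2 = y, g_{12} = g_{xy} is the row-1, column-2 entry of the matrix.
g_{12} = 0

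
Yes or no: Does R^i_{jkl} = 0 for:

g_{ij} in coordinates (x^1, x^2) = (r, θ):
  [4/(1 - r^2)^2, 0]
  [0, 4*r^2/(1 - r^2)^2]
Non-zero Christoffel symbols:
Γ^r_{r r} = 2*r/(1 - r^2)
Γ^r_{θ θ} = (r^3 + r)/(r^2 - 1)
Γ^θ_{r θ} = (-r^2 - 1)/(r^3 - r)
Ricci tensor: R_{rr} = -4/(r^2 - 1)^2, R_{rθ} = 0, R_{θθ} = -4*r^2/(r^2 - 1)^2
The Ricci tensor is non-zero, so the Riemann tensor is non-zero: not flat.
No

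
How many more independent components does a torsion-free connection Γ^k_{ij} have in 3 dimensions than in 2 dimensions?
Independent components in n dimensions: n × n(n+1)/2 = n^2(n+1)/2.
3D: 3 × 6 = 18
2D: 2 × 3 = 6
Difference = 18 - 6 = 12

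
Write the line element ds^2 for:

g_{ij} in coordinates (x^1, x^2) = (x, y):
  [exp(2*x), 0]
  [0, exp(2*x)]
ds^2 = g_{ij} dx^i dx^j; only the non-zero components contribute.
ds^2 = exp(2*x) dx^2 + exp(2*x) dy^2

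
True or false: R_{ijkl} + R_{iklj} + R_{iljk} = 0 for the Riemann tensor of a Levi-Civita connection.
This is the first (algebraic) Bianchi identity.
True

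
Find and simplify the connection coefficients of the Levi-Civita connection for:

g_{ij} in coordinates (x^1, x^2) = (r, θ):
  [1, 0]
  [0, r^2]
Using Γ^k_{ij} = (1/2) g^{km} (∂_i g_{mj} + ∂_j g_{mi} - ∂_m g_{ij}); the metric is diagonal, so only the m = k term contributes.
Non-zero symbols (using the symmetry Γ^k_{ij} = Γ^k_{ji}):
Γ^r_{θ θ} = (1/2) g^{rr} (∂_θ g_{rθ} + ∂_θ g_{rθ} - ∂_r g_{θθ}) = (1/2)(1)((0) + (0) - (2*r)) = -r
Γ^θ_{r θ} = (1/2) g^{θθ} (∂_r g_{θθ} + ∂_θ g_{θr} - ∂_θ g_{rθ}) = (1/2)(1/r^2)((2*r) + (0) - (0)) = 1/r
All other Christoffel symbols are zero.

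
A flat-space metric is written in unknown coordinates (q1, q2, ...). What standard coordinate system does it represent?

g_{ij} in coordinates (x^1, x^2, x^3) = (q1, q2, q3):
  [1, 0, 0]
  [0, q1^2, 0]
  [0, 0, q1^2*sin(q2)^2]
The line element ds^2 = dq1^2 + q1^2 dq2^2 + q1^2 sin(q2)^2 dq3^2 is dr^2 + r^2 dθ^2 + r^2 sin(θ)^2 dφ^2 with q1 = r, q2 = θ, q3 = φ.
spherical coordinates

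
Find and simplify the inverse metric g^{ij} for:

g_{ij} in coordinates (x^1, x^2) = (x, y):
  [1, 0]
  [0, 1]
The metric is diagonal, so g^{ij} is diagonal with entries 1/g_{ii}: diag(1, 1).
g^{ij}:
  [1, 0]
  [0, 1]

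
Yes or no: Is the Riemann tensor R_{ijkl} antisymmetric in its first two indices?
R_{ijkl} = -R_{jikl} (follows from metric compatibility).
Yes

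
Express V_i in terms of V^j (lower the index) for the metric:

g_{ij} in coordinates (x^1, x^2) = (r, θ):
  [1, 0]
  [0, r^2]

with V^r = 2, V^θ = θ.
V_i = g_{ij} V^j:
V_r = (1)(2) + (0)(θ) = 2
V_θ = (0)(2) + (r^2)(θ) = r^2*θ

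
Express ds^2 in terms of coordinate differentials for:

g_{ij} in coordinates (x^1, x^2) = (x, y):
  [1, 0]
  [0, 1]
ds^2 = g_{ij} dx^i dx^j; only the non-zero components contribute.
ds^2 = dx^2 + dy^2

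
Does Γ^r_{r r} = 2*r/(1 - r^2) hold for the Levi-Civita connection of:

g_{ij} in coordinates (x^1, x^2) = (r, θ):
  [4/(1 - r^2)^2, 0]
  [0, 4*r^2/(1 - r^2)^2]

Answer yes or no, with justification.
Γ^r_{r r} = (1/2) g^{rr} (∂_r g_{rr} + ∂_r g_{rr} - ∂_r g_{rr}) = (1/2)((1 - r^2)^2/4)((16*r/(1 - r^2)^3) + (16*r/(1 - r^2)^3) - (16*r/(1 - r^2)^3)) = 2*r/(1 - r^2)
This equals the proposed value 2*r/(1 - r^2).
Yes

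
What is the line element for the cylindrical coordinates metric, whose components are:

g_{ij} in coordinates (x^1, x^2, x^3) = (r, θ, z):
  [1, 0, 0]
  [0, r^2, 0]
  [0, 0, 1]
ds^2 = g_{ij} dx^i dx^j; only the non-zero components contribute.
ds^2 = dr^2 + r^2 dθ^2 + dz^2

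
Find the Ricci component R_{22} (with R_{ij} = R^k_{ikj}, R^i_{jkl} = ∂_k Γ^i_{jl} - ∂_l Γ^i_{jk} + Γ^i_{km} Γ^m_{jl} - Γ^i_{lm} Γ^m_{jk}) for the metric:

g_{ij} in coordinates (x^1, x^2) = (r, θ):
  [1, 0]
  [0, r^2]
Non-zero Christoffel symbols (Γ^k_{ij} = Γ^k_{ji}):
Γ^r_{θ θ} = -r
Γ^θ_{r θ} = 1/r
R^r_{θ r θ} = ∂_r Γ^r_{θ θ} - ∂_θ Γ^r_{θ r} + Γ^r_{r m} Γ^m_{θ θ} - Γ^r_{θ m} Γ^m_{θ r}
  = (-1) - (0) + (0) - (-1) = 0
R^θ_{θ θ θ} = 0 (a repeated index in an antisymmetric pair)
R_{θθ} = R^r_{θ r θ} + R^θ_{θ θ θ} = (0) + (0) = 0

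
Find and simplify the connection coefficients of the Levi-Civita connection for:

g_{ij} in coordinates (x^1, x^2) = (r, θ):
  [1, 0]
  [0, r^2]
Using Γ^k_{ij} = (1/2) g^{km} (∂_i g_{mj} + ∂_j g_{mi} - ∂_m g_{ij}); the metric is diagonal, so only the m = k term contributes.
Non-zero symbols (using the symmetry Γ^k_{ij} = Γ^k_{ji}):
Γ^r_{θ θ} = (1/2) g^{rr} (∂_θ g_{rθ} + ∂_θ g_{rθ} - ∂_r g_{θθ}) = (1/2)(1)((0) + (0) - (2*r)) = -r
Γ^θ_{r θ} = (1/2) g^{θθ} (∂_r g_{θθ} + ∂_θ g_{θr} - ∂_θ g_{rθ}) = (1/2)(1/r^2)((2*r) + (0) - (0)) = 1/r
All other Christoffel symbols are zero.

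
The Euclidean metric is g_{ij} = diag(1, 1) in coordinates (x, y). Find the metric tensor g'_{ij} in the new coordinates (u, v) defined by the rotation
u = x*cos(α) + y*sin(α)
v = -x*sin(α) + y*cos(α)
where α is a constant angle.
Invert the transformation: x = u*cos(α) - v*sin(α), y = u*sin(α) + v*cos(α)
g'_{ij} = (∂x^k/∂x'^i)(∂x^l/∂x'^j) g_{kl}; with g_{kl} = δ_{kl} this is Σ_k (∂x^k/∂x'^i)(∂x^k/∂x'^j).
Jacobian: ∂x/∂u = cos(α), ∂x/∂v = -sin(α), ∂y/∂u = sin(α), ∂y/∂v = cos(α)
g'_{uu} = (cos(α))(cos(α)) + (sin(α))(sin(α)) = 1
g'_{uv} = (cos(α))(-sin(α)) + (sin(α))(cos(α)) = 0
g'_{vv} = (-sin(α))(-sin(α)) + (cos(α))(cos(α)) = 1
g'_{ij} = diag(1, 1)
The Euclidean metric is invariant under rotations.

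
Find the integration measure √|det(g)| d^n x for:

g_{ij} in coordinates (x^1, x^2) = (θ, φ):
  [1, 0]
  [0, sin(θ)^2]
det(g) = sin(θ)^2
√|det(g)| = sin(θ) (taking 0 < θ < π so that |sin(θ)| = sin(θ))
Volume element: dV = sin(θ) dθ dφ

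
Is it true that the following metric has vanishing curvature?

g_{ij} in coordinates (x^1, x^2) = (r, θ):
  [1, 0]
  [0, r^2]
Non-zero Christoffel symbols:
Γ^r_{θ θ} = -r
Γ^θ_{r θ} = 1/r
Ricci tensor: R_{rr} = 0, R_{rθ} = 0, R_{θθ} = 0
All R_{ij} vanish; in 2 dimensions the Riemann tensor is fully determined by the Ricci tensor, so R^i_{jkl} = 0: the metric is flat (curvilinear coordinates on flat space).
Yes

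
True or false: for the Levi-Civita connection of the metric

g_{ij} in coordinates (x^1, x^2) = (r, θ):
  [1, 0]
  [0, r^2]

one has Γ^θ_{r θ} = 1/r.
Γ^θ_{r θ} = (1/2) g^{θθ} (∂_r g_{θθ} + ∂_θ g_{θr} - ∂_θ g_{rθ}) = (1/2)(1/r^2)((2*r) + (0) - (0)) = 1/r
This equals the proposed value 1/r.
True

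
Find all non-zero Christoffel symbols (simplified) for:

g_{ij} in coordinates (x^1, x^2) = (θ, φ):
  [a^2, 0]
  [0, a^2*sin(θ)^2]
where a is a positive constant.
Using Γ^k_{ij} = (1/2) g^{km} (∂_i g_{mj} + ∂_j g_{mi} - ∂_m g_{ij}); the metric is diagonal, so only the m = k term contributes.
Non-zero symbols (using the symmetry Γ^k_{ij} = Γ^k_{ji}):
Γ^θ_{φ φ} = (1/2) g^{θθ} (∂_φ g_{θφ} + ∂_φ g_{θφ} - ∂_θ g_{φφ}) = (1/2)(1/a^2)((0) + (0) - (a^2*sin(2*θ))) = -sin(2*θ)/2
Γ^φ_{θ φ} = (1/2) g^{φφ} (∂_θ g_{φφ} + ∂_φ g_{φθ} - ∂_φ g_{θφ}) = (1/2)(1/(a^2*sin(θ)^2))((a^2*sin(2*θ)) + (0) - (0)) = 1/tan(θ)
All other Christoffel symbols are zero.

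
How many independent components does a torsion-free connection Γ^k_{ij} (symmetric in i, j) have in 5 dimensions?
Γ^k_{ij} has n choices for the upper index and n(n+1)/2 independent symmetric lower index pairs.
Total = 5 × 5×6/2 = 5 × 15 = 75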